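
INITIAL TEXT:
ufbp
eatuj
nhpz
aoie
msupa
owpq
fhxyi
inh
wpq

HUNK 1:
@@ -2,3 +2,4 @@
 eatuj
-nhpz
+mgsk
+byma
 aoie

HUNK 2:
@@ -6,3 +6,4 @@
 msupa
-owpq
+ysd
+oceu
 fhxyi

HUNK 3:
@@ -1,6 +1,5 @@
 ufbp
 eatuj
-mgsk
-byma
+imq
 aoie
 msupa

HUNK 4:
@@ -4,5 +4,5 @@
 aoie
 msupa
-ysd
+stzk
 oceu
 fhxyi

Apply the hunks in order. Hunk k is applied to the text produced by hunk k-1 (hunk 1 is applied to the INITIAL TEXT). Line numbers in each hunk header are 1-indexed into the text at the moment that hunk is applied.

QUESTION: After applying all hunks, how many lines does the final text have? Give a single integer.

Answer: 10

Derivation:
Hunk 1: at line 2 remove [nhpz] add [mgsk,byma] -> 10 lines: ufbp eatuj mgsk byma aoie msupa owpq fhxyi inh wpq
Hunk 2: at line 6 remove [owpq] add [ysd,oceu] -> 11 lines: ufbp eatuj mgsk byma aoie msupa ysd oceu fhxyi inh wpq
Hunk 3: at line 1 remove [mgsk,byma] add [imq] -> 10 lines: ufbp eatuj imq aoie msupa ysd oceu fhxyi inh wpq
Hunk 4: at line 4 remove [ysd] add [stzk] -> 10 lines: ufbp eatuj imq aoie msupa stzk oceu fhxyi inh wpq
Final line count: 10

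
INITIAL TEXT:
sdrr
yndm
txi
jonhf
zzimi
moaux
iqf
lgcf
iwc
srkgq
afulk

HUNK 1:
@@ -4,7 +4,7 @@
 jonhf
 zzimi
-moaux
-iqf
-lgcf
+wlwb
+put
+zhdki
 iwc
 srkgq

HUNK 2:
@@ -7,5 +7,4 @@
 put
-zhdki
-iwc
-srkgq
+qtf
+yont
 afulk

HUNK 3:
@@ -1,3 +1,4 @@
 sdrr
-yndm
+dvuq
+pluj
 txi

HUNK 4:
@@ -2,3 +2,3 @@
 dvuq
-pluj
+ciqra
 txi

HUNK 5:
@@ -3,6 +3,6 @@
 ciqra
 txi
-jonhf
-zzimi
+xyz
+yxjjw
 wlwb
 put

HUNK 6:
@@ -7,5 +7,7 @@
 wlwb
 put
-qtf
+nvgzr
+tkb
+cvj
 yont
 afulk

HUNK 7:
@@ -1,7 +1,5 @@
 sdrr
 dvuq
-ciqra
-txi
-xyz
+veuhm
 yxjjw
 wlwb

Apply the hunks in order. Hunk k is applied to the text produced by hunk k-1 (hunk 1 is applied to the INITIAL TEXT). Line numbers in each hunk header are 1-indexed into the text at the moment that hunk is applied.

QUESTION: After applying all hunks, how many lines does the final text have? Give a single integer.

Hunk 1: at line 4 remove [moaux,iqf,lgcf] add [wlwb,put,zhdki] -> 11 lines: sdrr yndm txi jonhf zzimi wlwb put zhdki iwc srkgq afulk
Hunk 2: at line 7 remove [zhdki,iwc,srkgq] add [qtf,yont] -> 10 lines: sdrr yndm txi jonhf zzimi wlwb put qtf yont afulk
Hunk 3: at line 1 remove [yndm] add [dvuq,pluj] -> 11 lines: sdrr dvuq pluj txi jonhf zzimi wlwb put qtf yont afulk
Hunk 4: at line 2 remove [pluj] add [ciqra] -> 11 lines: sdrr dvuq ciqra txi jonhf zzimi wlwb put qtf yont afulk
Hunk 5: at line 3 remove [jonhf,zzimi] add [xyz,yxjjw] -> 11 lines: sdrr dvuq ciqra txi xyz yxjjw wlwb put qtf yont afulk
Hunk 6: at line 7 remove [qtf] add [nvgzr,tkb,cvj] -> 13 lines: sdrr dvuq ciqra txi xyz yxjjw wlwb put nvgzr tkb cvj yont afulk
Hunk 7: at line 1 remove [ciqra,txi,xyz] add [veuhm] -> 11 lines: sdrr dvuq veuhm yxjjw wlwb put nvgzr tkb cvj yont afulk
Final line count: 11

Answer: 11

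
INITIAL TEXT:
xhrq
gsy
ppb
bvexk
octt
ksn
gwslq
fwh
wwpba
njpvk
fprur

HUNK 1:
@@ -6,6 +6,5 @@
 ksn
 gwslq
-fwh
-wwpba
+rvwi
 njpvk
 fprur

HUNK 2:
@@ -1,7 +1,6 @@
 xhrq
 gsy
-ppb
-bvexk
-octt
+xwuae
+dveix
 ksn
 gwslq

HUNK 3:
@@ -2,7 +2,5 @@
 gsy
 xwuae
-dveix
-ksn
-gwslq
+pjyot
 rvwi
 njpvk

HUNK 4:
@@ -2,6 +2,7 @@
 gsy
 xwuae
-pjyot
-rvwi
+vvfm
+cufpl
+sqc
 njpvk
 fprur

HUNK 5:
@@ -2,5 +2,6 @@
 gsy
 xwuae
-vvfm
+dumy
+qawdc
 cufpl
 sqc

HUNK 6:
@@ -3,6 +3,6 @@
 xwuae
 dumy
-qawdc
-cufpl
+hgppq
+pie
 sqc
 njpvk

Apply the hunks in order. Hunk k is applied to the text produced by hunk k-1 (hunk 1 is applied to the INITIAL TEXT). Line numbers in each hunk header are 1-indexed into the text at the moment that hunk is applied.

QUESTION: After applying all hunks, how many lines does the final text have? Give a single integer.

Hunk 1: at line 6 remove [fwh,wwpba] add [rvwi] -> 10 lines: xhrq gsy ppb bvexk octt ksn gwslq rvwi njpvk fprur
Hunk 2: at line 1 remove [ppb,bvexk,octt] add [xwuae,dveix] -> 9 lines: xhrq gsy xwuae dveix ksn gwslq rvwi njpvk fprur
Hunk 3: at line 2 remove [dveix,ksn,gwslq] add [pjyot] -> 7 lines: xhrq gsy xwuae pjyot rvwi njpvk fprur
Hunk 4: at line 2 remove [pjyot,rvwi] add [vvfm,cufpl,sqc] -> 8 lines: xhrq gsy xwuae vvfm cufpl sqc njpvk fprur
Hunk 5: at line 2 remove [vvfm] add [dumy,qawdc] -> 9 lines: xhrq gsy xwuae dumy qawdc cufpl sqc njpvk fprur
Hunk 6: at line 3 remove [qawdc,cufpl] add [hgppq,pie] -> 9 lines: xhrq gsy xwuae dumy hgppq pie sqc njpvk fprur
Final line count: 9

Answer: 9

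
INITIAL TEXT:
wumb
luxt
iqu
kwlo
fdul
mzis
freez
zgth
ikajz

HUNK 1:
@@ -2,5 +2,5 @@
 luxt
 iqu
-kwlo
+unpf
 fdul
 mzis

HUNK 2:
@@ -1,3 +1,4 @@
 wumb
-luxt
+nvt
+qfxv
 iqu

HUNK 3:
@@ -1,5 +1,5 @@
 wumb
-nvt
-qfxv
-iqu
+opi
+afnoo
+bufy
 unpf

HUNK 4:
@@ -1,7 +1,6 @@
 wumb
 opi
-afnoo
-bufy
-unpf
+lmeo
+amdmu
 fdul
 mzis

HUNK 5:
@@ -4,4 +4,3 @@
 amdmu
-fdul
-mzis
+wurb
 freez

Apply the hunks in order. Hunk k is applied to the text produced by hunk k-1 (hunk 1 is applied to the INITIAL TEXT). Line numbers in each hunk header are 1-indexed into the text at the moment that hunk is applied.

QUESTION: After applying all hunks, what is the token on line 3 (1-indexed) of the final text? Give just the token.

Hunk 1: at line 2 remove [kwlo] add [unpf] -> 9 lines: wumb luxt iqu unpf fdul mzis freez zgth ikajz
Hunk 2: at line 1 remove [luxt] add [nvt,qfxv] -> 10 lines: wumb nvt qfxv iqu unpf fdul mzis freez zgth ikajz
Hunk 3: at line 1 remove [nvt,qfxv,iqu] add [opi,afnoo,bufy] -> 10 lines: wumb opi afnoo bufy unpf fdul mzis freez zgth ikajz
Hunk 4: at line 1 remove [afnoo,bufy,unpf] add [lmeo,amdmu] -> 9 lines: wumb opi lmeo amdmu fdul mzis freez zgth ikajz
Hunk 5: at line 4 remove [fdul,mzis] add [wurb] -> 8 lines: wumb opi lmeo amdmu wurb freez zgth ikajz
Final line 3: lmeo

Answer: lmeo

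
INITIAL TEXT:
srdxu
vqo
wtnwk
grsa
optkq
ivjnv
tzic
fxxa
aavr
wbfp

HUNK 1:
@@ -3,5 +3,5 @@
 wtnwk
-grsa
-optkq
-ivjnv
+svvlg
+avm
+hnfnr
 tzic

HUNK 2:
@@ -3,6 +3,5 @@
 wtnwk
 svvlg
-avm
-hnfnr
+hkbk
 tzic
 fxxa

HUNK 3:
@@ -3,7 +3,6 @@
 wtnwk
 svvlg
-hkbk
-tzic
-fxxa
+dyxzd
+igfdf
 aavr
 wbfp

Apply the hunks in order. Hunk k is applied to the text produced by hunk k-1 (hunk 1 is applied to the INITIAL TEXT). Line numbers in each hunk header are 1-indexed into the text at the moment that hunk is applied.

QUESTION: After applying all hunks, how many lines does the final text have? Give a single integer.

Answer: 8

Derivation:
Hunk 1: at line 3 remove [grsa,optkq,ivjnv] add [svvlg,avm,hnfnr] -> 10 lines: srdxu vqo wtnwk svvlg avm hnfnr tzic fxxa aavr wbfp
Hunk 2: at line 3 remove [avm,hnfnr] add [hkbk] -> 9 lines: srdxu vqo wtnwk svvlg hkbk tzic fxxa aavr wbfp
Hunk 3: at line 3 remove [hkbk,tzic,fxxa] add [dyxzd,igfdf] -> 8 lines: srdxu vqo wtnwk svvlg dyxzd igfdf aavr wbfp
Final line count: 8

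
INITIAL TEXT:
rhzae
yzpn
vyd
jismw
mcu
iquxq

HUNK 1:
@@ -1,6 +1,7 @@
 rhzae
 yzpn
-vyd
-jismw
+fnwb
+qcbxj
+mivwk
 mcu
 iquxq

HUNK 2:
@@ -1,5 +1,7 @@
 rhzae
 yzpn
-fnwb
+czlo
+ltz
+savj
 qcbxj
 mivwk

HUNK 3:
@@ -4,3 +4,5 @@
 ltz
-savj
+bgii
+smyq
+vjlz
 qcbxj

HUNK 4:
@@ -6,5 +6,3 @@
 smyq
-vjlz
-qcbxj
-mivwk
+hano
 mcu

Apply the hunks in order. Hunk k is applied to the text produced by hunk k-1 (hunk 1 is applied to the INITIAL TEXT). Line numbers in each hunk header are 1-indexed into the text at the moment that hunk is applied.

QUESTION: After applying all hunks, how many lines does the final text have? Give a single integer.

Hunk 1: at line 1 remove [vyd,jismw] add [fnwb,qcbxj,mivwk] -> 7 lines: rhzae yzpn fnwb qcbxj mivwk mcu iquxq
Hunk 2: at line 1 remove [fnwb] add [czlo,ltz,savj] -> 9 lines: rhzae yzpn czlo ltz savj qcbxj mivwk mcu iquxq
Hunk 3: at line 4 remove [savj] add [bgii,smyq,vjlz] -> 11 lines: rhzae yzpn czlo ltz bgii smyq vjlz qcbxj mivwk mcu iquxq
Hunk 4: at line 6 remove [vjlz,qcbxj,mivwk] add [hano] -> 9 lines: rhzae yzpn czlo ltz bgii smyq hano mcu iquxq
Final line count: 9

Answer: 9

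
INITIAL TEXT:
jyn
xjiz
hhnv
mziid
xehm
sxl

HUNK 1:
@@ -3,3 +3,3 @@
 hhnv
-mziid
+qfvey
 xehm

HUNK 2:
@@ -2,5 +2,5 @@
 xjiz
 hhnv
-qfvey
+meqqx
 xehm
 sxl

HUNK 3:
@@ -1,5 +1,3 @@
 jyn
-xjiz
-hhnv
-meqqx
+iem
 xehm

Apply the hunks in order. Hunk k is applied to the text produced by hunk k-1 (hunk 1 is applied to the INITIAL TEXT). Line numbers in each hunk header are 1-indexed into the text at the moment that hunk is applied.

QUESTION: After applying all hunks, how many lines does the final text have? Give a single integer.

Answer: 4

Derivation:
Hunk 1: at line 3 remove [mziid] add [qfvey] -> 6 lines: jyn xjiz hhnv qfvey xehm sxl
Hunk 2: at line 2 remove [qfvey] add [meqqx] -> 6 lines: jyn xjiz hhnv meqqx xehm sxl
Hunk 3: at line 1 remove [xjiz,hhnv,meqqx] add [iem] -> 4 lines: jyn iem xehm sxl
Final line count: 4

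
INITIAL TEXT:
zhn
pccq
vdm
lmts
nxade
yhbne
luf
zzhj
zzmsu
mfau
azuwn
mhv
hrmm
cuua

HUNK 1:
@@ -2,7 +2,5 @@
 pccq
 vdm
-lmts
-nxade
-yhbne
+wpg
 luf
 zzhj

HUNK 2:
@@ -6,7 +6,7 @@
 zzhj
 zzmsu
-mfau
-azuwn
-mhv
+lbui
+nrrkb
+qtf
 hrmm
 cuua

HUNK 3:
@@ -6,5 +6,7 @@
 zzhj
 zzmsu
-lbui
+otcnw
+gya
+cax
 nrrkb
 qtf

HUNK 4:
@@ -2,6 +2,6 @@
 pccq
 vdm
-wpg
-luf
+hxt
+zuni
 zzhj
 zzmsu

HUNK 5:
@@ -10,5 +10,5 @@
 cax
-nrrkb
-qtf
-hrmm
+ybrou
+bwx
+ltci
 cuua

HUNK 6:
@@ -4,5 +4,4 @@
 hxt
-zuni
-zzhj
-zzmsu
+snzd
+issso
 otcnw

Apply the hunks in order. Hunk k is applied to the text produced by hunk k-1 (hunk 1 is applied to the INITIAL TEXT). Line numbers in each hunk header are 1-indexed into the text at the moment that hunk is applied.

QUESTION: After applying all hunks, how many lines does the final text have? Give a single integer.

Answer: 13

Derivation:
Hunk 1: at line 2 remove [lmts,nxade,yhbne] add [wpg] -> 12 lines: zhn pccq vdm wpg luf zzhj zzmsu mfau azuwn mhv hrmm cuua
Hunk 2: at line 6 remove [mfau,azuwn,mhv] add [lbui,nrrkb,qtf] -> 12 lines: zhn pccq vdm wpg luf zzhj zzmsu lbui nrrkb qtf hrmm cuua
Hunk 3: at line 6 remove [lbui] add [otcnw,gya,cax] -> 14 lines: zhn pccq vdm wpg luf zzhj zzmsu otcnw gya cax nrrkb qtf hrmm cuua
Hunk 4: at line 2 remove [wpg,luf] add [hxt,zuni] -> 14 lines: zhn pccq vdm hxt zuni zzhj zzmsu otcnw gya cax nrrkb qtf hrmm cuua
Hunk 5: at line 10 remove [nrrkb,qtf,hrmm] add [ybrou,bwx,ltci] -> 14 lines: zhn pccq vdm hxt zuni zzhj zzmsu otcnw gya cax ybrou bwx ltci cuua
Hunk 6: at line 4 remove [zuni,zzhj,zzmsu] add [snzd,issso] -> 13 lines: zhn pccq vdm hxt snzd issso otcnw gya cax ybrou bwx ltci cuua
Final line count: 13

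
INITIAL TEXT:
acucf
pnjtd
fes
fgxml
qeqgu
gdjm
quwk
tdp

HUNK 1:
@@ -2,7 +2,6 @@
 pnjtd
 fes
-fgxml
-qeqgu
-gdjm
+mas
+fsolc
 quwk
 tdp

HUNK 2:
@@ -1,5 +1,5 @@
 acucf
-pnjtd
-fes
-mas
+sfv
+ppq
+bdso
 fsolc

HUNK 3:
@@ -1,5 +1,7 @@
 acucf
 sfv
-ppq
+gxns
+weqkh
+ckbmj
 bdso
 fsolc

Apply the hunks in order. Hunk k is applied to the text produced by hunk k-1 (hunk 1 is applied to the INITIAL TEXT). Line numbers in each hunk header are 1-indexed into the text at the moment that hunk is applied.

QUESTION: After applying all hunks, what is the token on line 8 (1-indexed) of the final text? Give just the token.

Hunk 1: at line 2 remove [fgxml,qeqgu,gdjm] add [mas,fsolc] -> 7 lines: acucf pnjtd fes mas fsolc quwk tdp
Hunk 2: at line 1 remove [pnjtd,fes,mas] add [sfv,ppq,bdso] -> 7 lines: acucf sfv ppq bdso fsolc quwk tdp
Hunk 3: at line 1 remove [ppq] add [gxns,weqkh,ckbmj] -> 9 lines: acucf sfv gxns weqkh ckbmj bdso fsolc quwk tdp
Final line 8: quwk

Answer: quwk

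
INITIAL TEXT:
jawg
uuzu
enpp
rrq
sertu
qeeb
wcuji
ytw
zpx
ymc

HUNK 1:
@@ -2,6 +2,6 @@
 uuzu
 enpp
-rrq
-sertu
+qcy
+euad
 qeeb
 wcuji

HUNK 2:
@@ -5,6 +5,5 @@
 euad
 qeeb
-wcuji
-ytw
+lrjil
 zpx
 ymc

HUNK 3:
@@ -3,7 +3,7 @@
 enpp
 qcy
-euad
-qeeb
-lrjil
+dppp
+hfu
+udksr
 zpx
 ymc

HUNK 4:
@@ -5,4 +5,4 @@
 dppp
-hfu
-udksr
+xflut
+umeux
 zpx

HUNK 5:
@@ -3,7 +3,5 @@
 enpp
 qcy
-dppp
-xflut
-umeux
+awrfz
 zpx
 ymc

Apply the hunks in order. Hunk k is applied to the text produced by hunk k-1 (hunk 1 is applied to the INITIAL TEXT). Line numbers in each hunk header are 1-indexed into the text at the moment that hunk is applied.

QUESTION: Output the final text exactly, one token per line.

Answer: jawg
uuzu
enpp
qcy
awrfz
zpx
ymc

Derivation:
Hunk 1: at line 2 remove [rrq,sertu] add [qcy,euad] -> 10 lines: jawg uuzu enpp qcy euad qeeb wcuji ytw zpx ymc
Hunk 2: at line 5 remove [wcuji,ytw] add [lrjil] -> 9 lines: jawg uuzu enpp qcy euad qeeb lrjil zpx ymc
Hunk 3: at line 3 remove [euad,qeeb,lrjil] add [dppp,hfu,udksr] -> 9 lines: jawg uuzu enpp qcy dppp hfu udksr zpx ymc
Hunk 4: at line 5 remove [hfu,udksr] add [xflut,umeux] -> 9 lines: jawg uuzu enpp qcy dppp xflut umeux zpx ymc
Hunk 5: at line 3 remove [dppp,xflut,umeux] add [awrfz] -> 7 lines: jawg uuzu enpp qcy awrfz zpx ymc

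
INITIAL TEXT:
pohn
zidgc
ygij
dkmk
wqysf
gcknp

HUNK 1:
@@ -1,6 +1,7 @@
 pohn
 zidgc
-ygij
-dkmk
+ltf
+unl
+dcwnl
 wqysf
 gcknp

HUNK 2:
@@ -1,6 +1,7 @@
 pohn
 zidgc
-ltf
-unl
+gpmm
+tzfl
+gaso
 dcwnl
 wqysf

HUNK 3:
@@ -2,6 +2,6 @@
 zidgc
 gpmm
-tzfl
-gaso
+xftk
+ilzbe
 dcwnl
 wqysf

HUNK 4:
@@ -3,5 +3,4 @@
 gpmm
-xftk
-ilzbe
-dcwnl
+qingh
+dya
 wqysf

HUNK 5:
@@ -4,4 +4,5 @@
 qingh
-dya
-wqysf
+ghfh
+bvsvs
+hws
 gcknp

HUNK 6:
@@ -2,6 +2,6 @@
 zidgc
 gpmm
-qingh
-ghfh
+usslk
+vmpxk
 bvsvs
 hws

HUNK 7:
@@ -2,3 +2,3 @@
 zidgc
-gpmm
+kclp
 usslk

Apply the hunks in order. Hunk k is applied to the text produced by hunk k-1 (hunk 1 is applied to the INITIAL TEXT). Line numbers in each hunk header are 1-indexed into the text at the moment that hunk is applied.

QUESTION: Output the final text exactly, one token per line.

Hunk 1: at line 1 remove [ygij,dkmk] add [ltf,unl,dcwnl] -> 7 lines: pohn zidgc ltf unl dcwnl wqysf gcknp
Hunk 2: at line 1 remove [ltf,unl] add [gpmm,tzfl,gaso] -> 8 lines: pohn zidgc gpmm tzfl gaso dcwnl wqysf gcknp
Hunk 3: at line 2 remove [tzfl,gaso] add [xftk,ilzbe] -> 8 lines: pohn zidgc gpmm xftk ilzbe dcwnl wqysf gcknp
Hunk 4: at line 3 remove [xftk,ilzbe,dcwnl] add [qingh,dya] -> 7 lines: pohn zidgc gpmm qingh dya wqysf gcknp
Hunk 5: at line 4 remove [dya,wqysf] add [ghfh,bvsvs,hws] -> 8 lines: pohn zidgc gpmm qingh ghfh bvsvs hws gcknp
Hunk 6: at line 2 remove [qingh,ghfh] add [usslk,vmpxk] -> 8 lines: pohn zidgc gpmm usslk vmpxk bvsvs hws gcknp
Hunk 7: at line 2 remove [gpmm] add [kclp] -> 8 lines: pohn zidgc kclp usslk vmpxk bvsvs hws gcknp

Answer: pohn
zidgc
kclp
usslk
vmpxk
bvsvs
hws
gcknp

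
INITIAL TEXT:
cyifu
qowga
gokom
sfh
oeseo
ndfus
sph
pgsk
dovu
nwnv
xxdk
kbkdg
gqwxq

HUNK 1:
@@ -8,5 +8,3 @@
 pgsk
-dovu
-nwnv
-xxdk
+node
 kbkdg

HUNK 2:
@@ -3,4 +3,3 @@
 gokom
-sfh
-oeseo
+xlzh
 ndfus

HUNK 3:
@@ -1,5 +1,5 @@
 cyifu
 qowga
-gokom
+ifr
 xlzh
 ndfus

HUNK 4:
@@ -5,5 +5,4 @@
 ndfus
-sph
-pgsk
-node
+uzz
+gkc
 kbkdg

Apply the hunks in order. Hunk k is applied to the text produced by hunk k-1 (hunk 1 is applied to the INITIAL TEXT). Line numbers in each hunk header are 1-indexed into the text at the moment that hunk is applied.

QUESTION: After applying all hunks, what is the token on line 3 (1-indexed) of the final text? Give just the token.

Hunk 1: at line 8 remove [dovu,nwnv,xxdk] add [node] -> 11 lines: cyifu qowga gokom sfh oeseo ndfus sph pgsk node kbkdg gqwxq
Hunk 2: at line 3 remove [sfh,oeseo] add [xlzh] -> 10 lines: cyifu qowga gokom xlzh ndfus sph pgsk node kbkdg gqwxq
Hunk 3: at line 1 remove [gokom] add [ifr] -> 10 lines: cyifu qowga ifr xlzh ndfus sph pgsk node kbkdg gqwxq
Hunk 4: at line 5 remove [sph,pgsk,node] add [uzz,gkc] -> 9 lines: cyifu qowga ifr xlzh ndfus uzz gkc kbkdg gqwxq
Final line 3: ifr

Answer: ifr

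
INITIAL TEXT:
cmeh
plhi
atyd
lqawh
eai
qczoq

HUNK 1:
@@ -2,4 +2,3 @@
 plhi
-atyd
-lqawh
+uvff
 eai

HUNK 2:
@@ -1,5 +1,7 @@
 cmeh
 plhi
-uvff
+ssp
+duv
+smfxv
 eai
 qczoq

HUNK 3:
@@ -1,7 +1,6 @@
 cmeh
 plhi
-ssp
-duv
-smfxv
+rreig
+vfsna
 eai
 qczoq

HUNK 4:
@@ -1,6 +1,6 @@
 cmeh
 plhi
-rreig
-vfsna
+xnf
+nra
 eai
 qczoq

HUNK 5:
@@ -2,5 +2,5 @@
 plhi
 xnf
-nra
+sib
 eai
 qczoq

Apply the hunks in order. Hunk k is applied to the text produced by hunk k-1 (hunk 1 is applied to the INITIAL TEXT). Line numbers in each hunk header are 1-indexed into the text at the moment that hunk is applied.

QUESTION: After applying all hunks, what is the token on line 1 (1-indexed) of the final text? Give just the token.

Answer: cmeh

Derivation:
Hunk 1: at line 2 remove [atyd,lqawh] add [uvff] -> 5 lines: cmeh plhi uvff eai qczoq
Hunk 2: at line 1 remove [uvff] add [ssp,duv,smfxv] -> 7 lines: cmeh plhi ssp duv smfxv eai qczoq
Hunk 3: at line 1 remove [ssp,duv,smfxv] add [rreig,vfsna] -> 6 lines: cmeh plhi rreig vfsna eai qczoq
Hunk 4: at line 1 remove [rreig,vfsna] add [xnf,nra] -> 6 lines: cmeh plhi xnf nra eai qczoq
Hunk 5: at line 2 remove [nra] add [sib] -> 6 lines: cmeh plhi xnf sib eai qczoq
Final line 1: cmeh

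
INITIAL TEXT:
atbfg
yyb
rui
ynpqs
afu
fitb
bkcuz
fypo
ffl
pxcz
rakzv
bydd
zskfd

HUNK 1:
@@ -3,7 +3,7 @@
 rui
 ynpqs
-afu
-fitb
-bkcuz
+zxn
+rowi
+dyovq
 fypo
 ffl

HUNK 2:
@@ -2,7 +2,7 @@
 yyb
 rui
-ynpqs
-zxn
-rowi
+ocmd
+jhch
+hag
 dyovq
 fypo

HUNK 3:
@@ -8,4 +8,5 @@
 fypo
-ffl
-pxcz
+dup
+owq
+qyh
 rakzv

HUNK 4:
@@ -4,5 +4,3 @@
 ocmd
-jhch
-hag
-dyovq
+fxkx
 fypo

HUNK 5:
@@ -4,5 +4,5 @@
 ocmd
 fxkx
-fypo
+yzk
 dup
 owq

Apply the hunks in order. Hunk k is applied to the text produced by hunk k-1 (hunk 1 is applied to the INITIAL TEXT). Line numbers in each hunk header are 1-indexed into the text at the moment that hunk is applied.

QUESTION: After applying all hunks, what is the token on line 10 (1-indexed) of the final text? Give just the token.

Answer: rakzv

Derivation:
Hunk 1: at line 3 remove [afu,fitb,bkcuz] add [zxn,rowi,dyovq] -> 13 lines: atbfg yyb rui ynpqs zxn rowi dyovq fypo ffl pxcz rakzv bydd zskfd
Hunk 2: at line 2 remove [ynpqs,zxn,rowi] add [ocmd,jhch,hag] -> 13 lines: atbfg yyb rui ocmd jhch hag dyovq fypo ffl pxcz rakzv bydd zskfd
Hunk 3: at line 8 remove [ffl,pxcz] add [dup,owq,qyh] -> 14 lines: atbfg yyb rui ocmd jhch hag dyovq fypo dup owq qyh rakzv bydd zskfd
Hunk 4: at line 4 remove [jhch,hag,dyovq] add [fxkx] -> 12 lines: atbfg yyb rui ocmd fxkx fypo dup owq qyh rakzv bydd zskfd
Hunk 5: at line 4 remove [fypo] add [yzk] -> 12 lines: atbfg yyb rui ocmd fxkx yzk dup owq qyh rakzv bydd zskfd
Final line 10: rakzv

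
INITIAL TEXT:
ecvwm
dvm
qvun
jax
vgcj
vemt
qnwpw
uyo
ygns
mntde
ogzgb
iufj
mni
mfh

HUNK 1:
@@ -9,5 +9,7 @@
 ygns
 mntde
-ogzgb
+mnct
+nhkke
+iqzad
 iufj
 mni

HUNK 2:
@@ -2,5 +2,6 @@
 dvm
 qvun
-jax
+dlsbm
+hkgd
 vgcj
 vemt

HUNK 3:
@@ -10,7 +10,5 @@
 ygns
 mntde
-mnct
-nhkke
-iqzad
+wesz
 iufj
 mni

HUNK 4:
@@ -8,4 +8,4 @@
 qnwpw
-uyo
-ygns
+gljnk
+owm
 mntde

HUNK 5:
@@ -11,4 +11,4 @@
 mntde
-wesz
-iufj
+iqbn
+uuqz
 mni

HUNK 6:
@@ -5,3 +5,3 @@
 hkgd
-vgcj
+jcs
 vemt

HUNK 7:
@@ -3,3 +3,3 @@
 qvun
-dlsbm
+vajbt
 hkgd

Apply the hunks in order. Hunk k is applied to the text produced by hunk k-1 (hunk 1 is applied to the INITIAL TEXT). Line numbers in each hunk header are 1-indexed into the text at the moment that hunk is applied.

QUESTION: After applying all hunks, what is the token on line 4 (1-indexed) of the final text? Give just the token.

Hunk 1: at line 9 remove [ogzgb] add [mnct,nhkke,iqzad] -> 16 lines: ecvwm dvm qvun jax vgcj vemt qnwpw uyo ygns mntde mnct nhkke iqzad iufj mni mfh
Hunk 2: at line 2 remove [jax] add [dlsbm,hkgd] -> 17 lines: ecvwm dvm qvun dlsbm hkgd vgcj vemt qnwpw uyo ygns mntde mnct nhkke iqzad iufj mni mfh
Hunk 3: at line 10 remove [mnct,nhkke,iqzad] add [wesz] -> 15 lines: ecvwm dvm qvun dlsbm hkgd vgcj vemt qnwpw uyo ygns mntde wesz iufj mni mfh
Hunk 4: at line 8 remove [uyo,ygns] add [gljnk,owm] -> 15 lines: ecvwm dvm qvun dlsbm hkgd vgcj vemt qnwpw gljnk owm mntde wesz iufj mni mfh
Hunk 5: at line 11 remove [wesz,iufj] add [iqbn,uuqz] -> 15 lines: ecvwm dvm qvun dlsbm hkgd vgcj vemt qnwpw gljnk owm mntde iqbn uuqz mni mfh
Hunk 6: at line 5 remove [vgcj] add [jcs] -> 15 lines: ecvwm dvm qvun dlsbm hkgd jcs vemt qnwpw gljnk owm mntde iqbn uuqz mni mfh
Hunk 7: at line 3 remove [dlsbm] add [vajbt] -> 15 lines: ecvwm dvm qvun vajbt hkgd jcs vemt qnwpw gljnk owm mntde iqbn uuqz mni mfh
Final line 4: vajbt

Answer: vajbt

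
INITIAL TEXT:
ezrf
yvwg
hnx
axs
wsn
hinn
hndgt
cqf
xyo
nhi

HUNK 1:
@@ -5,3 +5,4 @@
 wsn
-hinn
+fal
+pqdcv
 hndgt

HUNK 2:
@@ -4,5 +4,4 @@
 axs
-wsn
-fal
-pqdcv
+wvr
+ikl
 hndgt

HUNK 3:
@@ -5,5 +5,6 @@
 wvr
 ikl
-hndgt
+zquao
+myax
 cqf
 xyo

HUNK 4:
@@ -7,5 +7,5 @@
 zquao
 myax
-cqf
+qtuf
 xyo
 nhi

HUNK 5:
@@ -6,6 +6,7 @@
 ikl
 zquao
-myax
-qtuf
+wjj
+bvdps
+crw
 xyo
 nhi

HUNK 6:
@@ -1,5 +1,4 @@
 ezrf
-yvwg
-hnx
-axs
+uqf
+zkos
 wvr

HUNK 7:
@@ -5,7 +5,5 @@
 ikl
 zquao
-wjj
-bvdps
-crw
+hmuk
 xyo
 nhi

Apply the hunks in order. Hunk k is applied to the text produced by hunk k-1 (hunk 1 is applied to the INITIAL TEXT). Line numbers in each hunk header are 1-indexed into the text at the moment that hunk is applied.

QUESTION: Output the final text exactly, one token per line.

Answer: ezrf
uqf
zkos
wvr
ikl
zquao
hmuk
xyo
nhi

Derivation:
Hunk 1: at line 5 remove [hinn] add [fal,pqdcv] -> 11 lines: ezrf yvwg hnx axs wsn fal pqdcv hndgt cqf xyo nhi
Hunk 2: at line 4 remove [wsn,fal,pqdcv] add [wvr,ikl] -> 10 lines: ezrf yvwg hnx axs wvr ikl hndgt cqf xyo nhi
Hunk 3: at line 5 remove [hndgt] add [zquao,myax] -> 11 lines: ezrf yvwg hnx axs wvr ikl zquao myax cqf xyo nhi
Hunk 4: at line 7 remove [cqf] add [qtuf] -> 11 lines: ezrf yvwg hnx axs wvr ikl zquao myax qtuf xyo nhi
Hunk 5: at line 6 remove [myax,qtuf] add [wjj,bvdps,crw] -> 12 lines: ezrf yvwg hnx axs wvr ikl zquao wjj bvdps crw xyo nhi
Hunk 6: at line 1 remove [yvwg,hnx,axs] add [uqf,zkos] -> 11 lines: ezrf uqf zkos wvr ikl zquao wjj bvdps crw xyo nhi
Hunk 7: at line 5 remove [wjj,bvdps,crw] add [hmuk] -> 9 lines: ezrf uqf zkos wvr ikl zquao hmuk xyo nhi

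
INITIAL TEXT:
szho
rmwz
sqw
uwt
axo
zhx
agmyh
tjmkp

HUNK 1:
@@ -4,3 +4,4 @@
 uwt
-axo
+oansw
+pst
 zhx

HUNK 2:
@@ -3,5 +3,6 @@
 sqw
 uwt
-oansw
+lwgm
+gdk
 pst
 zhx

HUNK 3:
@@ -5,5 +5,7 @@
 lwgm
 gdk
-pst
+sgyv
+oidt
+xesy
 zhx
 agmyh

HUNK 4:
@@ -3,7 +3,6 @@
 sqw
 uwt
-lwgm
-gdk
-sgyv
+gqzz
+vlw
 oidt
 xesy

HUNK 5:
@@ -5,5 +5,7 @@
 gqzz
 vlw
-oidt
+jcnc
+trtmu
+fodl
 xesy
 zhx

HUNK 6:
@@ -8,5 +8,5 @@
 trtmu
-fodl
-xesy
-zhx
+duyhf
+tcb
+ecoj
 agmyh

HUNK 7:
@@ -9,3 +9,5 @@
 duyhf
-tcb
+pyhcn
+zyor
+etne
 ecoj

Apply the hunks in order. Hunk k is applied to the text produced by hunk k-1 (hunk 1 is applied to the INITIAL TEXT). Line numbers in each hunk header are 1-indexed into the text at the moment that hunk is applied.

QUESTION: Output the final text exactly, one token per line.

Hunk 1: at line 4 remove [axo] add [oansw,pst] -> 9 lines: szho rmwz sqw uwt oansw pst zhx agmyh tjmkp
Hunk 2: at line 3 remove [oansw] add [lwgm,gdk] -> 10 lines: szho rmwz sqw uwt lwgm gdk pst zhx agmyh tjmkp
Hunk 3: at line 5 remove [pst] add [sgyv,oidt,xesy] -> 12 lines: szho rmwz sqw uwt lwgm gdk sgyv oidt xesy zhx agmyh tjmkp
Hunk 4: at line 3 remove [lwgm,gdk,sgyv] add [gqzz,vlw] -> 11 lines: szho rmwz sqw uwt gqzz vlw oidt xesy zhx agmyh tjmkp
Hunk 5: at line 5 remove [oidt] add [jcnc,trtmu,fodl] -> 13 lines: szho rmwz sqw uwt gqzz vlw jcnc trtmu fodl xesy zhx agmyh tjmkp
Hunk 6: at line 8 remove [fodl,xesy,zhx] add [duyhf,tcb,ecoj] -> 13 lines: szho rmwz sqw uwt gqzz vlw jcnc trtmu duyhf tcb ecoj agmyh tjmkp
Hunk 7: at line 9 remove [tcb] add [pyhcn,zyor,etne] -> 15 lines: szho rmwz sqw uwt gqzz vlw jcnc trtmu duyhf pyhcn zyor etne ecoj agmyh tjmkp

Answer: szho
rmwz
sqw
uwt
gqzz
vlw
jcnc
trtmu
duyhf
pyhcn
zyor
etne
ecoj
agmyh
tjmkp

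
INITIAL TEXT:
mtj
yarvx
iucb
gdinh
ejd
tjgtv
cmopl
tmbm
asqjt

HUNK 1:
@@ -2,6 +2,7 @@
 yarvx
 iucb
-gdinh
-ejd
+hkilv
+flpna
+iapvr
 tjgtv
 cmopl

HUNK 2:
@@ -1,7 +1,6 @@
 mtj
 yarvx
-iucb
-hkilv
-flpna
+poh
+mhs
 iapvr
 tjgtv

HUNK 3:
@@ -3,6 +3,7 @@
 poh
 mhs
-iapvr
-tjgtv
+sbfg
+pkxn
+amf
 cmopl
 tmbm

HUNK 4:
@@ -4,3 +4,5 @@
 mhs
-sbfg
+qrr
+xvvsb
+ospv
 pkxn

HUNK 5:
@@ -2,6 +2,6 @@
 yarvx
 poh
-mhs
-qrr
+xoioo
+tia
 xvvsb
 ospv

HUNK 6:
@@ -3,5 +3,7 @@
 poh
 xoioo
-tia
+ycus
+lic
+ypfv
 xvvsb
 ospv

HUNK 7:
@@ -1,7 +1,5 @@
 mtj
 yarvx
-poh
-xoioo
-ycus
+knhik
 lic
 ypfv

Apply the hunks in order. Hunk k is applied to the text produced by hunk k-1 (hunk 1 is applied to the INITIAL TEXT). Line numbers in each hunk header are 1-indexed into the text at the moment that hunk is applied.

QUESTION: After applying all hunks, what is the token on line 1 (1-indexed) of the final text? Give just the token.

Answer: mtj

Derivation:
Hunk 1: at line 2 remove [gdinh,ejd] add [hkilv,flpna,iapvr] -> 10 lines: mtj yarvx iucb hkilv flpna iapvr tjgtv cmopl tmbm asqjt
Hunk 2: at line 1 remove [iucb,hkilv,flpna] add [poh,mhs] -> 9 lines: mtj yarvx poh mhs iapvr tjgtv cmopl tmbm asqjt
Hunk 3: at line 3 remove [iapvr,tjgtv] add [sbfg,pkxn,amf] -> 10 lines: mtj yarvx poh mhs sbfg pkxn amf cmopl tmbm asqjt
Hunk 4: at line 4 remove [sbfg] add [qrr,xvvsb,ospv] -> 12 lines: mtj yarvx poh mhs qrr xvvsb ospv pkxn amf cmopl tmbm asqjt
Hunk 5: at line 2 remove [mhs,qrr] add [xoioo,tia] -> 12 lines: mtj yarvx poh xoioo tia xvvsb ospv pkxn amf cmopl tmbm asqjt
Hunk 6: at line 3 remove [tia] add [ycus,lic,ypfv] -> 14 lines: mtj yarvx poh xoioo ycus lic ypfv xvvsb ospv pkxn amf cmopl tmbm asqjt
Hunk 7: at line 1 remove [poh,xoioo,ycus] add [knhik] -> 12 lines: mtj yarvx knhik lic ypfv xvvsb ospv pkxn amf cmopl tmbm asqjt
Final line 1: mtj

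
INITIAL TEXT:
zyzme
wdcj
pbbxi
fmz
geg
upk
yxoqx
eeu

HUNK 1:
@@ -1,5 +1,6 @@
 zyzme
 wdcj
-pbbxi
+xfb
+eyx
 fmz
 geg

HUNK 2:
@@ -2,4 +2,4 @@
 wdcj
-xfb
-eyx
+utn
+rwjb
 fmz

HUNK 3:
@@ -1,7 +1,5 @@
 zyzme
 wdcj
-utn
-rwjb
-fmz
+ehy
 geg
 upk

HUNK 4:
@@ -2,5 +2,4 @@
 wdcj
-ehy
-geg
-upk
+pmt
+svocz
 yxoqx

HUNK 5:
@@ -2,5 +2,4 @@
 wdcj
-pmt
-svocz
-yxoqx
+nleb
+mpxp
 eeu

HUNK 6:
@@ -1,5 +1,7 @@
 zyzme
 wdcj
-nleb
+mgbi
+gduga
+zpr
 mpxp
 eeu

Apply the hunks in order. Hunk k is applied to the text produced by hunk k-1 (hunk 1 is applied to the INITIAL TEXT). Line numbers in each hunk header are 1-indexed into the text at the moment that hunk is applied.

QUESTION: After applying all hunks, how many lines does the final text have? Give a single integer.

Answer: 7

Derivation:
Hunk 1: at line 1 remove [pbbxi] add [xfb,eyx] -> 9 lines: zyzme wdcj xfb eyx fmz geg upk yxoqx eeu
Hunk 2: at line 2 remove [xfb,eyx] add [utn,rwjb] -> 9 lines: zyzme wdcj utn rwjb fmz geg upk yxoqx eeu
Hunk 3: at line 1 remove [utn,rwjb,fmz] add [ehy] -> 7 lines: zyzme wdcj ehy geg upk yxoqx eeu
Hunk 4: at line 2 remove [ehy,geg,upk] add [pmt,svocz] -> 6 lines: zyzme wdcj pmt svocz yxoqx eeu
Hunk 5: at line 2 remove [pmt,svocz,yxoqx] add [nleb,mpxp] -> 5 lines: zyzme wdcj nleb mpxp eeu
Hunk 6: at line 1 remove [nleb] add [mgbi,gduga,zpr] -> 7 lines: zyzme wdcj mgbi gduga zpr mpxp eeu
Final line count: 7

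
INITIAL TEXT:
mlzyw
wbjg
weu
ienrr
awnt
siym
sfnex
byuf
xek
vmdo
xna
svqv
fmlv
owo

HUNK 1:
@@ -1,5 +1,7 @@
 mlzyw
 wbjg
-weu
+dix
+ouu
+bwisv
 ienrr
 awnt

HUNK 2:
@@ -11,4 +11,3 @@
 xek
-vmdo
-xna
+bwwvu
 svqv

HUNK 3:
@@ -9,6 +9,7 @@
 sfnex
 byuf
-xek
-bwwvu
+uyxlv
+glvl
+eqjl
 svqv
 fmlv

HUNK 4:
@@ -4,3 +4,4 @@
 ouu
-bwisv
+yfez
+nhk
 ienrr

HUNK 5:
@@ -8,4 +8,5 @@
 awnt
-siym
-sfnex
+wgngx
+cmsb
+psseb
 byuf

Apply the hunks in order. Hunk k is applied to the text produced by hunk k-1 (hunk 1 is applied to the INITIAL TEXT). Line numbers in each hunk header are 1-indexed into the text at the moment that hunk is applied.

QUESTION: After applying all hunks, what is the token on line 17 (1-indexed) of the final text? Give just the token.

Answer: fmlv

Derivation:
Hunk 1: at line 1 remove [weu] add [dix,ouu,bwisv] -> 16 lines: mlzyw wbjg dix ouu bwisv ienrr awnt siym sfnex byuf xek vmdo xna svqv fmlv owo
Hunk 2: at line 11 remove [vmdo,xna] add [bwwvu] -> 15 lines: mlzyw wbjg dix ouu bwisv ienrr awnt siym sfnex byuf xek bwwvu svqv fmlv owo
Hunk 3: at line 9 remove [xek,bwwvu] add [uyxlv,glvl,eqjl] -> 16 lines: mlzyw wbjg dix ouu bwisv ienrr awnt siym sfnex byuf uyxlv glvl eqjl svqv fmlv owo
Hunk 4: at line 4 remove [bwisv] add [yfez,nhk] -> 17 lines: mlzyw wbjg dix ouu yfez nhk ienrr awnt siym sfnex byuf uyxlv glvl eqjl svqv fmlv owo
Hunk 5: at line 8 remove [siym,sfnex] add [wgngx,cmsb,psseb] -> 18 lines: mlzyw wbjg dix ouu yfez nhk ienrr awnt wgngx cmsb psseb byuf uyxlv glvl eqjl svqv fmlv owo
Final line 17: fmlv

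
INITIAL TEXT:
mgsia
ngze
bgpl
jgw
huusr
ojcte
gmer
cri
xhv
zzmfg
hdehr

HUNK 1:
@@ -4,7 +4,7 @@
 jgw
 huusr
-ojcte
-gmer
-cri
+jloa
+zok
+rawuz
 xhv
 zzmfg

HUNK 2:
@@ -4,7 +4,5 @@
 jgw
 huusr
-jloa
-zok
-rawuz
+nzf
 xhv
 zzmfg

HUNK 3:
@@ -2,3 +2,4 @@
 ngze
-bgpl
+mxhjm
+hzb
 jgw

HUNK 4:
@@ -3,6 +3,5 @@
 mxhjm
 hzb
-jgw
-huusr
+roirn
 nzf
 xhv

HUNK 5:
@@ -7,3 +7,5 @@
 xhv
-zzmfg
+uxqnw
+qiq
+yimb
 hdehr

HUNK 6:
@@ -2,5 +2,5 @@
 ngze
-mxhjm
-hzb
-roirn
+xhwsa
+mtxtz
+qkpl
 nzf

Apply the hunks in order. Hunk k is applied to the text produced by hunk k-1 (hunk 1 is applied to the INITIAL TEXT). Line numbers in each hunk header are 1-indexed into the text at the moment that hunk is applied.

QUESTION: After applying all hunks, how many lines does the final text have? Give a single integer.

Answer: 11

Derivation:
Hunk 1: at line 4 remove [ojcte,gmer,cri] add [jloa,zok,rawuz] -> 11 lines: mgsia ngze bgpl jgw huusr jloa zok rawuz xhv zzmfg hdehr
Hunk 2: at line 4 remove [jloa,zok,rawuz] add [nzf] -> 9 lines: mgsia ngze bgpl jgw huusr nzf xhv zzmfg hdehr
Hunk 3: at line 2 remove [bgpl] add [mxhjm,hzb] -> 10 lines: mgsia ngze mxhjm hzb jgw huusr nzf xhv zzmfg hdehr
Hunk 4: at line 3 remove [jgw,huusr] add [roirn] -> 9 lines: mgsia ngze mxhjm hzb roirn nzf xhv zzmfg hdehr
Hunk 5: at line 7 remove [zzmfg] add [uxqnw,qiq,yimb] -> 11 lines: mgsia ngze mxhjm hzb roirn nzf xhv uxqnw qiq yimb hdehr
Hunk 6: at line 2 remove [mxhjm,hzb,roirn] add [xhwsa,mtxtz,qkpl] -> 11 lines: mgsia ngze xhwsa mtxtz qkpl nzf xhv uxqnw qiq yimb hdehr
Final line count: 11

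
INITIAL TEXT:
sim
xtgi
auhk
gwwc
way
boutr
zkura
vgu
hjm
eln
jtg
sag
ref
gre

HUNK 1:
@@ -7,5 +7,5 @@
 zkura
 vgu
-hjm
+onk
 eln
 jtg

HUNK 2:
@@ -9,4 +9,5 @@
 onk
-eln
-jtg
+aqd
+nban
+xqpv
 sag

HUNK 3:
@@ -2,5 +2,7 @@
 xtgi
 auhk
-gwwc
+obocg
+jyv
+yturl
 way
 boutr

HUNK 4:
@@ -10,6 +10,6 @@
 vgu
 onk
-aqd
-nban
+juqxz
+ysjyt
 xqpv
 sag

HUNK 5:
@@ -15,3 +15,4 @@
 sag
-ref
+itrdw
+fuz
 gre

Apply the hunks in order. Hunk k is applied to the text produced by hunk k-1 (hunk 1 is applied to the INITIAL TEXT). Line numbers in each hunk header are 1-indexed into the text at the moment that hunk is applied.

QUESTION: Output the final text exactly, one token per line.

Hunk 1: at line 7 remove [hjm] add [onk] -> 14 lines: sim xtgi auhk gwwc way boutr zkura vgu onk eln jtg sag ref gre
Hunk 2: at line 9 remove [eln,jtg] add [aqd,nban,xqpv] -> 15 lines: sim xtgi auhk gwwc way boutr zkura vgu onk aqd nban xqpv sag ref gre
Hunk 3: at line 2 remove [gwwc] add [obocg,jyv,yturl] -> 17 lines: sim xtgi auhk obocg jyv yturl way boutr zkura vgu onk aqd nban xqpv sag ref gre
Hunk 4: at line 10 remove [aqd,nban] add [juqxz,ysjyt] -> 17 lines: sim xtgi auhk obocg jyv yturl way boutr zkura vgu onk juqxz ysjyt xqpv sag ref gre
Hunk 5: at line 15 remove [ref] add [itrdw,fuz] -> 18 lines: sim xtgi auhk obocg jyv yturl way boutr zkura vgu onk juqxz ysjyt xqpv sag itrdw fuz gre

Answer: sim
xtgi
auhk
obocg
jyv
yturl
way
boutr
zkura
vgu
onk
juqxz
ysjyt
xqpv
sag
itrdw
fuz
gre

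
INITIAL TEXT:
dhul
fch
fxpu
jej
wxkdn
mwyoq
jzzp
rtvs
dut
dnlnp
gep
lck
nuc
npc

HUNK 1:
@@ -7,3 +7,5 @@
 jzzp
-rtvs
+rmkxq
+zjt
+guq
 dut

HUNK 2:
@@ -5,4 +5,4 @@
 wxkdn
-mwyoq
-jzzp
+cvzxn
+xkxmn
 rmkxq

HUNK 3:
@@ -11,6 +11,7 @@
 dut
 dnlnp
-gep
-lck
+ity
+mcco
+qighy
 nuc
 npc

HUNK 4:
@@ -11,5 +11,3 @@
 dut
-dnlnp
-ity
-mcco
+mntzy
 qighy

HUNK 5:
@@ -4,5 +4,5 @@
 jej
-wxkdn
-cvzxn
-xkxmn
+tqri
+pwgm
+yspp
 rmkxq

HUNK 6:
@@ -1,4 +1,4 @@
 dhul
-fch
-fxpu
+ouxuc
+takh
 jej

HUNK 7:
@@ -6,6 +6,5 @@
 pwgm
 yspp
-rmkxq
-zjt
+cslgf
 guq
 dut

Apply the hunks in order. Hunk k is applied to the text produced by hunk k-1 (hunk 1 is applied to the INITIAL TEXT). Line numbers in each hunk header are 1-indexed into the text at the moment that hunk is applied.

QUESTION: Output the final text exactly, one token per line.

Hunk 1: at line 7 remove [rtvs] add [rmkxq,zjt,guq] -> 16 lines: dhul fch fxpu jej wxkdn mwyoq jzzp rmkxq zjt guq dut dnlnp gep lck nuc npc
Hunk 2: at line 5 remove [mwyoq,jzzp] add [cvzxn,xkxmn] -> 16 lines: dhul fch fxpu jej wxkdn cvzxn xkxmn rmkxq zjt guq dut dnlnp gep lck nuc npc
Hunk 3: at line 11 remove [gep,lck] add [ity,mcco,qighy] -> 17 lines: dhul fch fxpu jej wxkdn cvzxn xkxmn rmkxq zjt guq dut dnlnp ity mcco qighy nuc npc
Hunk 4: at line 11 remove [dnlnp,ity,mcco] add [mntzy] -> 15 lines: dhul fch fxpu jej wxkdn cvzxn xkxmn rmkxq zjt guq dut mntzy qighy nuc npc
Hunk 5: at line 4 remove [wxkdn,cvzxn,xkxmn] add [tqri,pwgm,yspp] -> 15 lines: dhul fch fxpu jej tqri pwgm yspp rmkxq zjt guq dut mntzy qighy nuc npc
Hunk 6: at line 1 remove [fch,fxpu] add [ouxuc,takh] -> 15 lines: dhul ouxuc takh jej tqri pwgm yspp rmkxq zjt guq dut mntzy qighy nuc npc
Hunk 7: at line 6 remove [rmkxq,zjt] add [cslgf] -> 14 lines: dhul ouxuc takh jej tqri pwgm yspp cslgf guq dut mntzy qighy nuc npc

Answer: dhul
ouxuc
takh
jej
tqri
pwgm
yspp
cslgf
guq
dut
mntzy
qighy
nuc
npc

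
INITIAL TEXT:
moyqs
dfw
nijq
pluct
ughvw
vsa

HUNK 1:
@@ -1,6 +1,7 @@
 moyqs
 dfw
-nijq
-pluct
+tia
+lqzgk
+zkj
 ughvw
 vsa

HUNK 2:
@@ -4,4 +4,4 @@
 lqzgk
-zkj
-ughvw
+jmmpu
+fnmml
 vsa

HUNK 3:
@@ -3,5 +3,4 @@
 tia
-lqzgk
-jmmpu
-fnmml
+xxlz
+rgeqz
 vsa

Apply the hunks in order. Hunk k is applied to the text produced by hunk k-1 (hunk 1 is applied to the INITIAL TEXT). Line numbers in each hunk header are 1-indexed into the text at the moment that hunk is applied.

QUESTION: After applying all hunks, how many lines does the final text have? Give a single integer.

Hunk 1: at line 1 remove [nijq,pluct] add [tia,lqzgk,zkj] -> 7 lines: moyqs dfw tia lqzgk zkj ughvw vsa
Hunk 2: at line 4 remove [zkj,ughvw] add [jmmpu,fnmml] -> 7 lines: moyqs dfw tia lqzgk jmmpu fnmml vsa
Hunk 3: at line 3 remove [lqzgk,jmmpu,fnmml] add [xxlz,rgeqz] -> 6 lines: moyqs dfw tia xxlz rgeqz vsa
Final line count: 6

Answer: 6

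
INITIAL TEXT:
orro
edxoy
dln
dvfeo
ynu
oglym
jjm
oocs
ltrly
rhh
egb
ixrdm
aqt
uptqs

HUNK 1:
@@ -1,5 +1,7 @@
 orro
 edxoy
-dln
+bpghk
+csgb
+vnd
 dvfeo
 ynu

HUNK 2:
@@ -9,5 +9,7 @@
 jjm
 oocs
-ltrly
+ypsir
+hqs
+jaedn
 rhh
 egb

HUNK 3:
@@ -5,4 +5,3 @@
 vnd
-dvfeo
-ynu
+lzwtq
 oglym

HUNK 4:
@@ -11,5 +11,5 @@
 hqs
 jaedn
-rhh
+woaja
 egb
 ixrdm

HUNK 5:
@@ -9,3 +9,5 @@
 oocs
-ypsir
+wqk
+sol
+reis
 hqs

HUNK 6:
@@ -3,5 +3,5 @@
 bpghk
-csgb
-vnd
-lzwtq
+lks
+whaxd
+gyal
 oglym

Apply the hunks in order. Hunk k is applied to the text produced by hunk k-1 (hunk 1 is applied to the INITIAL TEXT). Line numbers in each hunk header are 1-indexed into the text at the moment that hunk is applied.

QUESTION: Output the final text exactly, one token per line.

Hunk 1: at line 1 remove [dln] add [bpghk,csgb,vnd] -> 16 lines: orro edxoy bpghk csgb vnd dvfeo ynu oglym jjm oocs ltrly rhh egb ixrdm aqt uptqs
Hunk 2: at line 9 remove [ltrly] add [ypsir,hqs,jaedn] -> 18 lines: orro edxoy bpghk csgb vnd dvfeo ynu oglym jjm oocs ypsir hqs jaedn rhh egb ixrdm aqt uptqs
Hunk 3: at line 5 remove [dvfeo,ynu] add [lzwtq] -> 17 lines: orro edxoy bpghk csgb vnd lzwtq oglym jjm oocs ypsir hqs jaedn rhh egb ixrdm aqt uptqs
Hunk 4: at line 11 remove [rhh] add [woaja] -> 17 lines: orro edxoy bpghk csgb vnd lzwtq oglym jjm oocs ypsir hqs jaedn woaja egb ixrdm aqt uptqs
Hunk 5: at line 9 remove [ypsir] add [wqk,sol,reis] -> 19 lines: orro edxoy bpghk csgb vnd lzwtq oglym jjm oocs wqk sol reis hqs jaedn woaja egb ixrdm aqt uptqs
Hunk 6: at line 3 remove [csgb,vnd,lzwtq] add [lks,whaxd,gyal] -> 19 lines: orro edxoy bpghk lks whaxd gyal oglym jjm oocs wqk sol reis hqs jaedn woaja egb ixrdm aqt uptqs

Answer: orro
edxoy
bpghk
lks
whaxd
gyal
oglym
jjm
oocs
wqk
sol
reis
hqs
jaedn
woaja
egb
ixrdm
aqt
uptqs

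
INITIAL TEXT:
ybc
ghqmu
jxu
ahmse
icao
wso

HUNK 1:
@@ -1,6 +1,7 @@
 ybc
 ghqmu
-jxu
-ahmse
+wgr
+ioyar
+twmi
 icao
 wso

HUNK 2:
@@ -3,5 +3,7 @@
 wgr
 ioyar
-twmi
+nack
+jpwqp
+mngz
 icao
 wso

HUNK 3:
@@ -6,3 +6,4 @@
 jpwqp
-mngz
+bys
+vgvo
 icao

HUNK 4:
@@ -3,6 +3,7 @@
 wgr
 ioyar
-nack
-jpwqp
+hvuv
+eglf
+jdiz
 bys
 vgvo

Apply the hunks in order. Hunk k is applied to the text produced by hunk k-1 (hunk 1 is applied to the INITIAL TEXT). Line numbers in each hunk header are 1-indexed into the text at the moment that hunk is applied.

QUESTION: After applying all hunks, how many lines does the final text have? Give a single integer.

Answer: 11

Derivation:
Hunk 1: at line 1 remove [jxu,ahmse] add [wgr,ioyar,twmi] -> 7 lines: ybc ghqmu wgr ioyar twmi icao wso
Hunk 2: at line 3 remove [twmi] add [nack,jpwqp,mngz] -> 9 lines: ybc ghqmu wgr ioyar nack jpwqp mngz icao wso
Hunk 3: at line 6 remove [mngz] add [bys,vgvo] -> 10 lines: ybc ghqmu wgr ioyar nack jpwqp bys vgvo icao wso
Hunk 4: at line 3 remove [nack,jpwqp] add [hvuv,eglf,jdiz] -> 11 lines: ybc ghqmu wgr ioyar hvuv eglf jdiz bys vgvo icao wso
Final line count: 11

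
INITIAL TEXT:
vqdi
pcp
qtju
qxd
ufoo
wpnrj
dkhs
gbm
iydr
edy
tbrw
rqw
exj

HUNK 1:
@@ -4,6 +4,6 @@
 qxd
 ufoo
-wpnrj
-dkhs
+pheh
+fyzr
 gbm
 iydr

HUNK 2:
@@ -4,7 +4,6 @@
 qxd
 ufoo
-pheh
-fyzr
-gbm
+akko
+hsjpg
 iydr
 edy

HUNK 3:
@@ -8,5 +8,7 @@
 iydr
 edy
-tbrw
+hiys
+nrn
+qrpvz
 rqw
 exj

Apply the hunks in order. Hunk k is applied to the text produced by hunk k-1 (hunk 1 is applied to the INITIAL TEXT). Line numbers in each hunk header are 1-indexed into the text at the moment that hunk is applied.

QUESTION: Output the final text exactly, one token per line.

Hunk 1: at line 4 remove [wpnrj,dkhs] add [pheh,fyzr] -> 13 lines: vqdi pcp qtju qxd ufoo pheh fyzr gbm iydr edy tbrw rqw exj
Hunk 2: at line 4 remove [pheh,fyzr,gbm] add [akko,hsjpg] -> 12 lines: vqdi pcp qtju qxd ufoo akko hsjpg iydr edy tbrw rqw exj
Hunk 3: at line 8 remove [tbrw] add [hiys,nrn,qrpvz] -> 14 lines: vqdi pcp qtju qxd ufoo akko hsjpg iydr edy hiys nrn qrpvz rqw exj

Answer: vqdi
pcp
qtju
qxd
ufoo
akko
hsjpg
iydr
edy
hiys
nrn
qrpvz
rqw
exj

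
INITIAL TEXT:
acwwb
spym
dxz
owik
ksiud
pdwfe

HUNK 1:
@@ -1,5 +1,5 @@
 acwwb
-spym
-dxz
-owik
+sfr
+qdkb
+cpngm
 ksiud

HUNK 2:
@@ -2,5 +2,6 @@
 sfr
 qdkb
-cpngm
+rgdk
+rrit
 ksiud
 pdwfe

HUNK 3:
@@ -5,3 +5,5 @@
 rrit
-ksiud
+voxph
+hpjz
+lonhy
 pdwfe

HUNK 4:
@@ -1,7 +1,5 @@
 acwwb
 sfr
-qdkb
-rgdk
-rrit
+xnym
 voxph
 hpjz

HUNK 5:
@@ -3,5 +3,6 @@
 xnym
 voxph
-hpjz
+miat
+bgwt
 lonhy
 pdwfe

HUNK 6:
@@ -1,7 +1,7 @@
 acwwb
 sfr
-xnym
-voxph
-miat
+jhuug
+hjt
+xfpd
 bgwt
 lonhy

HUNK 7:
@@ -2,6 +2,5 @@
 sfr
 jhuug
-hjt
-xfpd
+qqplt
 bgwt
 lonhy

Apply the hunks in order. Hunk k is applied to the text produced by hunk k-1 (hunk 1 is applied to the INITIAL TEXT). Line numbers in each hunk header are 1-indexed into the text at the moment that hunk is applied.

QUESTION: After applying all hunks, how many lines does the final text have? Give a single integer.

Hunk 1: at line 1 remove [spym,dxz,owik] add [sfr,qdkb,cpngm] -> 6 lines: acwwb sfr qdkb cpngm ksiud pdwfe
Hunk 2: at line 2 remove [cpngm] add [rgdk,rrit] -> 7 lines: acwwb sfr qdkb rgdk rrit ksiud pdwfe
Hunk 3: at line 5 remove [ksiud] add [voxph,hpjz,lonhy] -> 9 lines: acwwb sfr qdkb rgdk rrit voxph hpjz lonhy pdwfe
Hunk 4: at line 1 remove [qdkb,rgdk,rrit] add [xnym] -> 7 lines: acwwb sfr xnym voxph hpjz lonhy pdwfe
Hunk 5: at line 3 remove [hpjz] add [miat,bgwt] -> 8 lines: acwwb sfr xnym voxph miat bgwt lonhy pdwfe
Hunk 6: at line 1 remove [xnym,voxph,miat] add [jhuug,hjt,xfpd] -> 8 lines: acwwb sfr jhuug hjt xfpd bgwt lonhy pdwfe
Hunk 7: at line 2 remove [hjt,xfpd] add [qqplt] -> 7 lines: acwwb sfr jhuug qqplt bgwt lonhy pdwfe
Final line count: 7

Answer: 7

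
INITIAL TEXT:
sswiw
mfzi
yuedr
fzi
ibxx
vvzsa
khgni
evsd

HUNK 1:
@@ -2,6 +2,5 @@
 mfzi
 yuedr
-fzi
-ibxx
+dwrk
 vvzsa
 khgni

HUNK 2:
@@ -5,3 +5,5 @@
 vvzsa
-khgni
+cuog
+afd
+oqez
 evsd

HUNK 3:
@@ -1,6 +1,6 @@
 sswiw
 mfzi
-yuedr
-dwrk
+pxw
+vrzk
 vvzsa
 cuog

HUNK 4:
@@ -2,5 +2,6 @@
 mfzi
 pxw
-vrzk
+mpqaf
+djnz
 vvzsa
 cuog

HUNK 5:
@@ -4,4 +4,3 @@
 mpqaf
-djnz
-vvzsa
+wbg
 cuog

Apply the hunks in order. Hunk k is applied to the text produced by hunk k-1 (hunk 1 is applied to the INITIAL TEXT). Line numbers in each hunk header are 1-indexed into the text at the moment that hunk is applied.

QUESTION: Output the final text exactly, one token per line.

Hunk 1: at line 2 remove [fzi,ibxx] add [dwrk] -> 7 lines: sswiw mfzi yuedr dwrk vvzsa khgni evsd
Hunk 2: at line 5 remove [khgni] add [cuog,afd,oqez] -> 9 lines: sswiw mfzi yuedr dwrk vvzsa cuog afd oqez evsd
Hunk 3: at line 1 remove [yuedr,dwrk] add [pxw,vrzk] -> 9 lines: sswiw mfzi pxw vrzk vvzsa cuog afd oqez evsd
Hunk 4: at line 2 remove [vrzk] add [mpqaf,djnz] -> 10 lines: sswiw mfzi pxw mpqaf djnz vvzsa cuog afd oqez evsd
Hunk 5: at line 4 remove [djnz,vvzsa] add [wbg] -> 9 lines: sswiw mfzi pxw mpqaf wbg cuog afd oqez evsd

Answer: sswiw
mfzi
pxw
mpqaf
wbg
cuog
afd
oqez
evsd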